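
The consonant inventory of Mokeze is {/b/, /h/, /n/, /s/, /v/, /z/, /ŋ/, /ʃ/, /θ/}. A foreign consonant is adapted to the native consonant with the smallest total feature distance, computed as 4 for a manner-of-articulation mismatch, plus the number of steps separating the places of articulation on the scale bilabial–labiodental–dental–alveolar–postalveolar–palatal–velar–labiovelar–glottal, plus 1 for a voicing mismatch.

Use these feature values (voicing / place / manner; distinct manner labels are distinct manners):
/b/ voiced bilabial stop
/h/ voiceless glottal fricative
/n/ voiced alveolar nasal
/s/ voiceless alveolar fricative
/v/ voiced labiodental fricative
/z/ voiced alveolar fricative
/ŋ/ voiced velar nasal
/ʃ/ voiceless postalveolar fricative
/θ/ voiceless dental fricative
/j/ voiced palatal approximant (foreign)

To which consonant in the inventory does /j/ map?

ŋ

/ŋ/ is closest: manner differs (approximant→nasal, +4), place distance 1 (palatal→velar), same voicing; total 5. Next closest is /n/ at distance 6.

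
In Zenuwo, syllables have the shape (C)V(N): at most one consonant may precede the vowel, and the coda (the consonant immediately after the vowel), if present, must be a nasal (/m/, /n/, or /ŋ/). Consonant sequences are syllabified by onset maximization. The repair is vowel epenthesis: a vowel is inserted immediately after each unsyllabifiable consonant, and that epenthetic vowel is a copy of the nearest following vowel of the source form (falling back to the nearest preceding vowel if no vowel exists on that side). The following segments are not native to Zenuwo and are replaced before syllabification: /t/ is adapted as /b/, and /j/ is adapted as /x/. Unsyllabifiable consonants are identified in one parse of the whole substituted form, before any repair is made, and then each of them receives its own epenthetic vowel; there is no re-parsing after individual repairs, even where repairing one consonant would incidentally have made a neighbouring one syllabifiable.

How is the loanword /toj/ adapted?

Substitution: /t/ → /b/, /j/ → /x/, giving /box/.
The consonants /x/ cannot be parsed into a legal (C)V(N) syllable (only a nasal (/m/, /n/, or /ŋ/) is licensed in coda position; onsets are limited to one consonant).
Inserting the epenthetic vowel yields /x/ → /xo/.

boxo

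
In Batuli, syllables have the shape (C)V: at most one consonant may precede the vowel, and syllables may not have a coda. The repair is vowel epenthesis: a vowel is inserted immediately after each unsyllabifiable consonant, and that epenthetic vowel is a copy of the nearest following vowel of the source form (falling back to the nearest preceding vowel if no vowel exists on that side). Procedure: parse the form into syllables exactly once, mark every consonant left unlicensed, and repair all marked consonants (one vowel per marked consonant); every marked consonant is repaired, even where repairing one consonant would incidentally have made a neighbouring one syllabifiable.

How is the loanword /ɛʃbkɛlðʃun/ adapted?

The consonants /ʃ/, /b/, /l/, /ð/, /n/ cannot be parsed into a legal (C)V syllable (no codas are permitted; onsets are limited to one consonant).
Each unlicensed consonant becomes the onset of a new syllable: /ʃ/ → /ʃɛ/, /b/ → /bɛ/, /l/ → /lu/, /ð/ → /ðu/, /n/ → /nu/.

ɛʃɛbɛkɛluðuʃunu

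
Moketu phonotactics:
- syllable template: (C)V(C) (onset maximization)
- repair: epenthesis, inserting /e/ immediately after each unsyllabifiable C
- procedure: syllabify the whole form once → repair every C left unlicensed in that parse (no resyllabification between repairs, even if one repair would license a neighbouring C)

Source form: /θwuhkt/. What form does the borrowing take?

θewuhkete

The consonants /θ/, /k/, /t/ cannot be parsed into a legal (C)V(C) syllable (at most one coda consonant is licensed; onsets are limited to one consonant).
Inserting the epenthetic vowel yields /θ/ → /θe/, /k/ → /ke/, /t/ → /te/.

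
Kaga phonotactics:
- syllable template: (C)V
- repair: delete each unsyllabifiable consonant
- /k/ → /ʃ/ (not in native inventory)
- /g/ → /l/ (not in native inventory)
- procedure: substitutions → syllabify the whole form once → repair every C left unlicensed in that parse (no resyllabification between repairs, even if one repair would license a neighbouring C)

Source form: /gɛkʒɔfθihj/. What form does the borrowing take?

Substitution: /g/ → /l/, /k/ → /ʃ/, giving /lɛʃʒɔfθihj/.
Under (C)V, the unsyllabifiable consonants are /ʃ/, /f/, /h/, /j/ (no codas are permitted; onsets are limited to one consonant).
Deletion applies to /ʃ/, /f/, /h/, /j/.

lɛʒɔθi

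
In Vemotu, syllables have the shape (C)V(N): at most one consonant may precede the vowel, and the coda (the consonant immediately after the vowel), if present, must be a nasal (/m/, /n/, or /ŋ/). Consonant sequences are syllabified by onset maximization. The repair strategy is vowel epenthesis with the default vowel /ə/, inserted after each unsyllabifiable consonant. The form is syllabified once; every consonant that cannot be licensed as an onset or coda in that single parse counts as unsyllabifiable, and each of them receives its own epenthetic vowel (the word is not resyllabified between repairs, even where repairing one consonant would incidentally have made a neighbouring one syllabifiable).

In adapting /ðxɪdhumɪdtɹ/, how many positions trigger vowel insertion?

5

The unsyllabifiable consonants are /ð/, /d/, /d/, /t/, /ɹ/; each receives one epenthetic vowel.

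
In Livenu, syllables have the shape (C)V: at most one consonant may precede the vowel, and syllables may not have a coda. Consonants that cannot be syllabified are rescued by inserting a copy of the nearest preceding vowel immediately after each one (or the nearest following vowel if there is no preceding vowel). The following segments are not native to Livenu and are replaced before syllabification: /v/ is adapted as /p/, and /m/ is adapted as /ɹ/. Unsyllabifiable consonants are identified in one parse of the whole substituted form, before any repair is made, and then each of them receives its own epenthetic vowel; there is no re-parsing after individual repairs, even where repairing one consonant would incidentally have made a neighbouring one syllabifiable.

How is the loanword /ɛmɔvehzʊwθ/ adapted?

Substitution: /m/ → /ɹ/, /v/ → /p/, giving /ɛɹɔpehzʊwθ/.
Under (C)V, the unsyllabifiable consonants are /h/, /w/, /θ/ (no codas are permitted; onsets are limited to one consonant).
Inserting the epenthetic vowel yields /h/ → /he/, /w/ → /wʊ/, /θ/ → /θʊ/.

ɛɹɔpehezʊwʊθʊ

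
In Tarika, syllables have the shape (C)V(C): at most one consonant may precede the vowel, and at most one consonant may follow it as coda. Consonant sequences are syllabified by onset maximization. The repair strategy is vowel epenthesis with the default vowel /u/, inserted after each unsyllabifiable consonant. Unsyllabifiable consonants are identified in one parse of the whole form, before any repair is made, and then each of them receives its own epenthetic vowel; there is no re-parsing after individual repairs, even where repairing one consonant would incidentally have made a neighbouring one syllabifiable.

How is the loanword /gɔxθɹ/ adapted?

Syllabifying with onset maximization leaves /θ/, /ɹ/ stranded (at most one coda consonant is licensed; onsets are limited to one consonant).
Epenthesis after each stranded consonant: /θ/ → /θu/, /ɹ/ → /ɹu/.

gɔxθuɹu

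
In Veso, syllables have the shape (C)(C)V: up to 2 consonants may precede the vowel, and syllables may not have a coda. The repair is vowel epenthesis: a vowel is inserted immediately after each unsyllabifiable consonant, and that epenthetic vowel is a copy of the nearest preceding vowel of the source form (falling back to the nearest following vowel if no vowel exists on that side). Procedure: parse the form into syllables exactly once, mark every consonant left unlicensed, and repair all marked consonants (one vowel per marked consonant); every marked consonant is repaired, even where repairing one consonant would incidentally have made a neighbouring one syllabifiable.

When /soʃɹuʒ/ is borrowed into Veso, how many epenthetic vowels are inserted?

1

The unsyllabifiable consonants are /ʒ/; each receives one epenthetic vowel.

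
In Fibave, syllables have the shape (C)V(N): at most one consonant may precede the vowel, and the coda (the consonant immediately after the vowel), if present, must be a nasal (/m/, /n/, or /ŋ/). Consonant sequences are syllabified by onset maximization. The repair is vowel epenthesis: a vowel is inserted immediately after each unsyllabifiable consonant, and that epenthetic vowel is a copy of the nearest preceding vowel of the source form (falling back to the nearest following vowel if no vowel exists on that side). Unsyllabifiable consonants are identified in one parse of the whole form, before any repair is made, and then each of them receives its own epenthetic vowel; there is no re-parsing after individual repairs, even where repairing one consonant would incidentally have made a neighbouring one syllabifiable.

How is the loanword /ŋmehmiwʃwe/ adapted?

Under (C)V(N), the unsyllabifiable consonants are /ŋ/, /h/, /w/, /ʃ/ (only a nasal (/m/, /n/, or /ŋ/) is licensed in coda position; onsets are limited to one consonant).
Inserting the epenthetic vowel yields /ŋ/ → /ŋe/, /h/ → /he/, /w/ → /wi/, /ʃ/ → /ʃi/.

ŋemehemiwiʃiwe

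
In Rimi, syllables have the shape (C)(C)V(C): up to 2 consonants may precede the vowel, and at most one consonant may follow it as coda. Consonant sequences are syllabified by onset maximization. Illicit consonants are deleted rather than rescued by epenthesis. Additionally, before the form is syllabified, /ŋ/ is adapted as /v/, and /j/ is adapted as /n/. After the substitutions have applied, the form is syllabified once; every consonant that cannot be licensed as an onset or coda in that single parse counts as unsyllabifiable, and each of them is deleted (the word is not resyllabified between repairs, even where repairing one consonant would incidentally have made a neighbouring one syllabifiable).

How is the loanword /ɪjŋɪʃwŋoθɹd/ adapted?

Substitution: /j/ → /n/, /ŋ/ → /v/, giving /ɪnvɪʃwvoθɹd/.
The consonants /ɹ/, /d/ cannot be parsed into a legal (C)(C)V(C) syllable (at most one coda consonant is licensed; onsets may contain at most 2 consonants).
Deleting the stranded consonants removes /ɹ/, /d/.

ɪnvɪʃwvoθ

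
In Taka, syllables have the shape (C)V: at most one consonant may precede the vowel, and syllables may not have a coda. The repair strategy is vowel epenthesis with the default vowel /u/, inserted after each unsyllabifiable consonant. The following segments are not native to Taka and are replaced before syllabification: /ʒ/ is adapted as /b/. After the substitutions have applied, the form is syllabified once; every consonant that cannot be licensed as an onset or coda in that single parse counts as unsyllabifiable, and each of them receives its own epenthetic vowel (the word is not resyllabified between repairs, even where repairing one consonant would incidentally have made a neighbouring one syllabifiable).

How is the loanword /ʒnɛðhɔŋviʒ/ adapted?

Substitution: /ʒ/ → /b/, giving /bnɛðhɔŋvib/.
Syllabifying with onset maximization leaves /b/, /ð/, /ŋ/, /b/ stranded (no codas are permitted; onsets are limited to one consonant).
Epenthesis after each stranded consonant: /b/ → /bu/, /ð/ → /ðu/, /ŋ/ → /ŋu/, /b/ → /bu/.

bunɛðuhɔŋuvibu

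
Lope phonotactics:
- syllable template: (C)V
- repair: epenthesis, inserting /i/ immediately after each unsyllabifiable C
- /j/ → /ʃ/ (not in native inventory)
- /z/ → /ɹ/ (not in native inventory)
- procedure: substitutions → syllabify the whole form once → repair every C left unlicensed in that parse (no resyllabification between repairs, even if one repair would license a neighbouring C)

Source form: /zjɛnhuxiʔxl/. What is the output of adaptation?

Substitution: /z/ → /ɹ/, /j/ → /ʃ/, giving /ɹʃɛnhuxiʔxl/.
Syllabifying with onset maximization leaves /ɹ/, /n/, /ʔ/, /x/, /l/ stranded (no codas are permitted; onsets are limited to one consonant).
Inserting the epenthetic vowel yields /ɹ/ → /ɹi/, /n/ → /ni/, /ʔ/ → /ʔi/, /x/ → /xi/, /l/ → /li/.

ɹiʃɛnihuxiʔixili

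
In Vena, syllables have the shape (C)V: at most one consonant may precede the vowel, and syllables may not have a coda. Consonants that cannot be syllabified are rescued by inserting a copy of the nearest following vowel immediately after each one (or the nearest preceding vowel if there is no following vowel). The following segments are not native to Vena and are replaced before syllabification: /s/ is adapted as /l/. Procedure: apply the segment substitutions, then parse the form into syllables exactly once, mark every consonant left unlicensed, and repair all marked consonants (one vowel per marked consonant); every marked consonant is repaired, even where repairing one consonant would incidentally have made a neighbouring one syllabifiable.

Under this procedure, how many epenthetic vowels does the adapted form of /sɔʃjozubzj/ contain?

4

After substitution the input is /lɔʃjozubzj/.
The unsyllabifiable consonants are /ʃ/, /b/, /z/, /j/; each receives one epenthetic vowel.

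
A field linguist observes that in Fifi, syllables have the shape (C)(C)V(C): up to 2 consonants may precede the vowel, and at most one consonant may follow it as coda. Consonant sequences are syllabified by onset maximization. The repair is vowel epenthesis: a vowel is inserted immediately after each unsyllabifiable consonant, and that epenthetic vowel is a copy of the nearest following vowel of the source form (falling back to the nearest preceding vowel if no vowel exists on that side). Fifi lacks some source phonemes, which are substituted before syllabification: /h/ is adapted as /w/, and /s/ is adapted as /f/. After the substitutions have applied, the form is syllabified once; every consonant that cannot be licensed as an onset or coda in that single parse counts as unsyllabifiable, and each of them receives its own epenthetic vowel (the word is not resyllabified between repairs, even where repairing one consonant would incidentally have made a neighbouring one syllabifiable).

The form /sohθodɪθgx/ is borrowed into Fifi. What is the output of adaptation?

Substitution: /s/ → /f/, /h/ → /w/, giving /fowθodɪθgx/.
Under (C)(C)V(C), the unsyllabifiable consonants are /g/, /x/ (at most one coda consonant is licensed; onsets may contain at most 2 consonants).
Each unlicensed consonant becomes the onset of a new syllable: /g/ → /gɪ/, /x/ → /xɪ/.

fowθodɪθgɪxɪ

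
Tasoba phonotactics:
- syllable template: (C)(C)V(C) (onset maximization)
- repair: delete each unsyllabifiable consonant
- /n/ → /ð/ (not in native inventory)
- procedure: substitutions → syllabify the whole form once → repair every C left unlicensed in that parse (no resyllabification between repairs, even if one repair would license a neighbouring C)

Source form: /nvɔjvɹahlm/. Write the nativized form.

ðvɔjvɹah

Substitution: /n/ → /ð/, giving /ðvɔjvɹahlm/.
Under (C)(C)V(C), the unsyllabifiable consonants are /l/, /m/ (at most one coda consonant is licensed; onsets may contain at most 2 consonants).
Each unlicensed consonant is deleted: /l/, /m/.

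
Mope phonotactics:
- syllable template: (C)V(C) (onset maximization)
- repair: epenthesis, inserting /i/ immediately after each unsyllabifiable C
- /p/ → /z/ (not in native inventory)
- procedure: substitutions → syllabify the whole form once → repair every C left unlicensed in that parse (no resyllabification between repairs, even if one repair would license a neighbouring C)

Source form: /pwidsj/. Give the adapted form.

Substitution: /p/ → /z/, giving /zwidsj/.
Syllabifying with onset maximization leaves /z/, /s/, /j/ stranded (at most one coda consonant is licensed; onsets are limited to one consonant).
Epenthesis after each stranded consonant: /z/ → /zi/, /s/ → /si/, /j/ → /ji/.

ziwidsiji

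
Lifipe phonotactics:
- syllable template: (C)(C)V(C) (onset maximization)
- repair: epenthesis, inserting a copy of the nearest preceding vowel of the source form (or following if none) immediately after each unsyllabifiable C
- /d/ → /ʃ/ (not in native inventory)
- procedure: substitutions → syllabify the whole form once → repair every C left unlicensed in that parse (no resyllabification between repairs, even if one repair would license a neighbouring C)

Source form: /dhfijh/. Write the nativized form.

Substitution: /d/ → /ʃ/, giving /ʃhfijh/.
The consonants /ʃ/, /h/ cannot be parsed into a legal (C)(C)V(C) syllable (at most one coda consonant is licensed; onsets may contain at most 2 consonants).
Epenthesis after each stranded consonant: /ʃ/ → /ʃi/, /h/ → /hi/.

ʃihfijhi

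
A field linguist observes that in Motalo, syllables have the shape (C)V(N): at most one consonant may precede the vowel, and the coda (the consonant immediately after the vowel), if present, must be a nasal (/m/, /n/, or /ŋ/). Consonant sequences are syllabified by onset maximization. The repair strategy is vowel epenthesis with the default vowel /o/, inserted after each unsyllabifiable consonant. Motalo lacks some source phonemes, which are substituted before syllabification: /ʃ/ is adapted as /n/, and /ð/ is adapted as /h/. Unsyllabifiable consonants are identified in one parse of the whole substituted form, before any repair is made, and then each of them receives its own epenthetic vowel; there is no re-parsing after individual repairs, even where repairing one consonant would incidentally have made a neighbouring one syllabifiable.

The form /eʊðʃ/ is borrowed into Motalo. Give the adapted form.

eʊhono

Substitution: /ð/ → /h/, /ʃ/ → /n/, giving /eʊhn/.
Under (C)V(N), the unsyllabifiable consonants are /h/, /n/ (only a nasal (/m/, /n/, or /ŋ/) is licensed in coda position; onsets are limited to one consonant).
Inserting the epenthetic vowel yields /h/ → /ho/, /n/ → /no/.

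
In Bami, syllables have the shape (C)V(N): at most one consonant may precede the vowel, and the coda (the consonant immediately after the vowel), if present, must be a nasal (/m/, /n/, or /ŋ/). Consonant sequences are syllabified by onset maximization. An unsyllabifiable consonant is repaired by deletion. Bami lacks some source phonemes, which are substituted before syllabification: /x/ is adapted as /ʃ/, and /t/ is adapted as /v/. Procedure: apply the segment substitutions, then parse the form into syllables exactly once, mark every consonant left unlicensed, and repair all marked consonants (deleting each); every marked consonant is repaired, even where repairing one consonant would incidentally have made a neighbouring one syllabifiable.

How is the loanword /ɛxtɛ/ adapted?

ɛvɛ

Substitution: /x/ → /ʃ/, /t/ → /v/, giving /ɛʃvɛ/.
The consonants /ʃ/ cannot be parsed into a legal (C)V(N) syllable (only a nasal (/m/, /n/, or /ŋ/) is licensed in coda position; onsets are limited to one consonant).
Deletion applies to /ʃ/.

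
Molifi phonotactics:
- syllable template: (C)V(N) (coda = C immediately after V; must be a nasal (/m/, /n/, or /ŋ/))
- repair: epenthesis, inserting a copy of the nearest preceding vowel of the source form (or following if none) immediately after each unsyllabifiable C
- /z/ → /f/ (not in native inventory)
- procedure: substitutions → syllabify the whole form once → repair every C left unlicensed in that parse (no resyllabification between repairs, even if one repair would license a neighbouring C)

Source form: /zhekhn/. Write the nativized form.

fehekehene

Substitution: /z/ → /f/, giving /fhekhn/.
Under (C)V(N), the unsyllabifiable consonants are /f/, /k/, /h/, /n/ (only a nasal (/m/, /n/, or /ŋ/) is licensed in coda position; onsets are limited to one consonant).
Inserting the epenthetic vowel yields /f/ → /fe/, /k/ → /ke/, /h/ → /he/, /n/ → /ne/.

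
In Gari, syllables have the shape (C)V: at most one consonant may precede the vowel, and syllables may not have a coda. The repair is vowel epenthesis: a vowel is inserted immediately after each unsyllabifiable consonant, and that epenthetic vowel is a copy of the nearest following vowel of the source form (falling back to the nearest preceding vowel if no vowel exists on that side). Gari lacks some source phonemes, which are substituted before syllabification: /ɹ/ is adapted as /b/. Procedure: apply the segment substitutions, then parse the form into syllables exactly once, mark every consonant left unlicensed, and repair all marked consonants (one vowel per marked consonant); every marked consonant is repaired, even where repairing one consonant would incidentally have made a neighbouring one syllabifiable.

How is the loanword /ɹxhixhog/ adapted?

Substitution: /ɹ/ → /b/, giving /bxhixhog/.
The consonants /b/, /x/, /x/, /g/ cannot be parsed into a legal (C)V syllable (no codas are permitted; onsets are limited to one consonant).
Epenthesis after each stranded consonant: /b/ → /bi/, /x/ → /xi/, /x/ → /xo/, /g/ → /go/.

bixihixohogo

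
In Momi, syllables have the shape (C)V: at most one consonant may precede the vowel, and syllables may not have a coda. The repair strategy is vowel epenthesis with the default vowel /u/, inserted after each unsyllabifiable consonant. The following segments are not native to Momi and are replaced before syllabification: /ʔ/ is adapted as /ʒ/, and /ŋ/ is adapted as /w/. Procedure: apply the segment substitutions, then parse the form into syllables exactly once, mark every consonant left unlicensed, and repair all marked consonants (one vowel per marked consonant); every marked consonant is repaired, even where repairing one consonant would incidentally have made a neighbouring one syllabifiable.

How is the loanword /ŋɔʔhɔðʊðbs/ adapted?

wɔʒuhɔðʊðubusu

Substitution: /ŋ/ → /w/, /ʔ/ → /ʒ/, giving /wɔʒhɔðʊðbs/.
Under (C)V, the unsyllabifiable consonants are /ʒ/, /ð/, /b/, /s/ (no codas are permitted; onsets are limited to one consonant).
Each unlicensed consonant becomes the onset of a new syllable: /ʒ/ → /ʒu/, /ð/ → /ðu/, /b/ → /bu/, /s/ → /su/.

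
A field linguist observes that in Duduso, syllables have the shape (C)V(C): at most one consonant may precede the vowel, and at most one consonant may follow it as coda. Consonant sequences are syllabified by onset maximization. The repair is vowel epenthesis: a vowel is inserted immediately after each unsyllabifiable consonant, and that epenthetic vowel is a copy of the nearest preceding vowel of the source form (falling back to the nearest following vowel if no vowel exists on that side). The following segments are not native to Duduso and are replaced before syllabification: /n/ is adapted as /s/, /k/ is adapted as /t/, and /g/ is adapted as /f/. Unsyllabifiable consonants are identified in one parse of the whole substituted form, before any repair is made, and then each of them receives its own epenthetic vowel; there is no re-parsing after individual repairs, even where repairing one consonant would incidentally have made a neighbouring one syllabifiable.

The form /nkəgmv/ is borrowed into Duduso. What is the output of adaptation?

sətəfməvə

Substitution: /n/ → /s/, /k/ → /t/, /g/ → /f/, giving /stəfmv/.
Under (C)V(C), the unsyllabifiable consonants are /s/, /m/, /v/ (at most one coda consonant is licensed; onsets are limited to one consonant).
Each unlicensed consonant becomes the onset of a new syllable: /s/ → /sə/, /m/ → /mə/, /v/ → /və/.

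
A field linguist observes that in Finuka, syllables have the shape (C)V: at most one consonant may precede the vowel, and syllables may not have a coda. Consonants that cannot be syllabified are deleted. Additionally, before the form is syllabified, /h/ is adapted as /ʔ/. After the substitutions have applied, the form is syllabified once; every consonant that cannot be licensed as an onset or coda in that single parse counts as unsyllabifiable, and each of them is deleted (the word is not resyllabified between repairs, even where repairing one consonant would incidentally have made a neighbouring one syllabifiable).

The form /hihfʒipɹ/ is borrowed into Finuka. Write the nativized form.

ʔiʒi

Substitution: /h/ → /ʔ/, giving /ʔiʔfʒipɹ/.
Under (C)V, the unsyllabifiable consonants are /ʔ/, /f/, /p/, /ɹ/ (no codas are permitted; onsets are limited to one consonant).
Deletion applies to /ʔ/, /f/, /p/, /ɹ/.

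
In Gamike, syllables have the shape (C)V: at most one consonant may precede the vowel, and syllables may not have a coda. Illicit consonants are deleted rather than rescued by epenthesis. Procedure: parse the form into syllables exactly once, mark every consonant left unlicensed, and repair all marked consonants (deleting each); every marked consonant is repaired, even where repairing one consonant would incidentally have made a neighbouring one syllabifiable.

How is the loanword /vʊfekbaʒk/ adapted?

vʊfeba

Syllabifying with onset maximization leaves /k/, /ʒ/, /k/ stranded (no codas are permitted; onsets are limited to one consonant).
Deletion applies to /k/, /ʒ/, /k/.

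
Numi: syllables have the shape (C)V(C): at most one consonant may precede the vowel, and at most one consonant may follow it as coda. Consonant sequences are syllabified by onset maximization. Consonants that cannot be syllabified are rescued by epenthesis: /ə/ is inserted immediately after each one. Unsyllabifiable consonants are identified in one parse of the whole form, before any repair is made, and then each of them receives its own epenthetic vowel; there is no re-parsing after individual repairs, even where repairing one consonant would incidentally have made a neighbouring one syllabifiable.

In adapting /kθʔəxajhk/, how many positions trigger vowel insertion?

The unsyllabifiable consonants are /k/, /θ/, /h/, /k/; each receives one epenthetic vowel.

4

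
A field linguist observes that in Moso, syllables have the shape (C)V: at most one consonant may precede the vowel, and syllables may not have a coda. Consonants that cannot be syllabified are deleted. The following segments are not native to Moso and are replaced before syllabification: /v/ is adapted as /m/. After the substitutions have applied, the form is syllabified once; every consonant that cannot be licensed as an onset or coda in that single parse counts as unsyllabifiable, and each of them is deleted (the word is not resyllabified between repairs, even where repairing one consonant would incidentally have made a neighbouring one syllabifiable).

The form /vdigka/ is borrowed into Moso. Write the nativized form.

dika

Substitution: /v/ → /m/, giving /mdigka/.
Syllabifying with onset maximization leaves /m/, /g/ stranded (no codas are permitted; onsets are limited to one consonant).
Deletion applies to /m/, /g/.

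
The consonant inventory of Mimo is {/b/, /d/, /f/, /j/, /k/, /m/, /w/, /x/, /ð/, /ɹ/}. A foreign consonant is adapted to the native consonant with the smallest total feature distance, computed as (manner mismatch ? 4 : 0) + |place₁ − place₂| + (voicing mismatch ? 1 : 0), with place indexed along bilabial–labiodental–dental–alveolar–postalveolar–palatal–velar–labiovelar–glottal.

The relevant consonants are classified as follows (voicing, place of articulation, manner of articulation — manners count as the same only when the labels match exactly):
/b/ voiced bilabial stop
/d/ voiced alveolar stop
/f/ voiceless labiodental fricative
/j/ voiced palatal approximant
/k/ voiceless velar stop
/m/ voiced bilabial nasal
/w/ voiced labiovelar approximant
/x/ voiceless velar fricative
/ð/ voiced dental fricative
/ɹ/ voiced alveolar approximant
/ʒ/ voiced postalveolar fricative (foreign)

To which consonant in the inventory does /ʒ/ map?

ð

/ð/ is closest: same manner (fricative), place distance 2 (postalveolar→dental), same voicing; total 2. Next closest is /x/ at distance 3.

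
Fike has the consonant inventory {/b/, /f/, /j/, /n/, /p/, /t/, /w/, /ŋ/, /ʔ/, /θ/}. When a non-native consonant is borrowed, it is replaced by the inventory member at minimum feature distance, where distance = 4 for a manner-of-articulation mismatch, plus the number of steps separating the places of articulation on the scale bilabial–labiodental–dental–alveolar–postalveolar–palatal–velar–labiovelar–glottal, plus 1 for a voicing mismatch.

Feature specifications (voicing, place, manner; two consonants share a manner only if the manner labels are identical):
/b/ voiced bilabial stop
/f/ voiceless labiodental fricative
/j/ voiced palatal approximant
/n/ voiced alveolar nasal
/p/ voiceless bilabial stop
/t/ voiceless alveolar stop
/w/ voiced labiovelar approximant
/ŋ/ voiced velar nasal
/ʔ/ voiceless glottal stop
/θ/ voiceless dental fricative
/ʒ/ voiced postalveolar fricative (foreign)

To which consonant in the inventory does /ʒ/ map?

/θ/ is closest: same manner (fricative), place distance 2 (postalveolar→dental), voicing differs (+1); total 3. Next closest is /f/ at distance 4.

θ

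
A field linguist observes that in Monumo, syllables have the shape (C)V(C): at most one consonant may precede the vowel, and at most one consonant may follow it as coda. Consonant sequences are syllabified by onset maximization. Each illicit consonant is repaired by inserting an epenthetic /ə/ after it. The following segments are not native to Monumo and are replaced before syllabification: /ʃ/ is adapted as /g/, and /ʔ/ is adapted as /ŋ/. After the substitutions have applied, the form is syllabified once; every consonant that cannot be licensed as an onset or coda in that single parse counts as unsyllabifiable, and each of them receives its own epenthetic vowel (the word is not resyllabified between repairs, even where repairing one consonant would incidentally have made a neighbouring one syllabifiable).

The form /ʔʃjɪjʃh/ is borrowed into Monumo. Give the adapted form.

ŋəgəjɪjgəhə

Substitution: /ʔ/ → /ŋ/, /ʃ/ → /g/, giving /ŋgjɪjgh/.
Syllabifying with onset maximization leaves /ŋ/, /g/, /g/, /h/ stranded (at most one coda consonant is licensed; onsets are limited to one consonant).
Inserting the epenthetic vowel yields /ŋ/ → /ŋə/, /g/ → /gə/, /g/ → /gə/, /h/ → /hə/.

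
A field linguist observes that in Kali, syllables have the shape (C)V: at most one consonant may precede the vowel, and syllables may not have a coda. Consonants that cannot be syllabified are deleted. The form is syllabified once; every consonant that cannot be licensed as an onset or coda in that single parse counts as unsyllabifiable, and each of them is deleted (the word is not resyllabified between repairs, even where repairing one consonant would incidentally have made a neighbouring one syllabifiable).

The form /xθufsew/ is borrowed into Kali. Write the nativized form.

The consonants /x/, /f/, /w/ cannot be parsed into a legal (C)V syllable (no codas are permitted; onsets are limited to one consonant).
Deletion applies to /x/, /f/, /w/.

θuse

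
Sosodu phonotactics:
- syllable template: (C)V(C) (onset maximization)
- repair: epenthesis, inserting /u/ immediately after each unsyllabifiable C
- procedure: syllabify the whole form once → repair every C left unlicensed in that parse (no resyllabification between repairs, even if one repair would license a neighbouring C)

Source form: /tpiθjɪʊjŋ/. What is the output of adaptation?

The consonants /t/, /ŋ/ cannot be parsed into a legal (C)V(C) syllable (at most one coda consonant is licensed; onsets are limited to one consonant).
Each unlicensed consonant becomes the onset of a new syllable: /t/ → /tu/, /ŋ/ → /ŋu/.

tupiθjɪʊjŋu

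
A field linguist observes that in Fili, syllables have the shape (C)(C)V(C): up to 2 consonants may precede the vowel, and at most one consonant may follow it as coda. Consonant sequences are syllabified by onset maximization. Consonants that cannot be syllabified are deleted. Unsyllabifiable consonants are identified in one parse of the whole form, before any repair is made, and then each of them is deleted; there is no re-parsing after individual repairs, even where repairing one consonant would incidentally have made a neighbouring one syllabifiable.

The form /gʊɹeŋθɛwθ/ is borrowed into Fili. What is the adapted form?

gʊɹeŋθɛw

Under (C)(C)V(C), the unsyllabifiable consonants are /θ/ (at most one coda consonant is licensed; onsets may contain at most 2 consonants).
Each unlicensed consonant is deleted: /θ/.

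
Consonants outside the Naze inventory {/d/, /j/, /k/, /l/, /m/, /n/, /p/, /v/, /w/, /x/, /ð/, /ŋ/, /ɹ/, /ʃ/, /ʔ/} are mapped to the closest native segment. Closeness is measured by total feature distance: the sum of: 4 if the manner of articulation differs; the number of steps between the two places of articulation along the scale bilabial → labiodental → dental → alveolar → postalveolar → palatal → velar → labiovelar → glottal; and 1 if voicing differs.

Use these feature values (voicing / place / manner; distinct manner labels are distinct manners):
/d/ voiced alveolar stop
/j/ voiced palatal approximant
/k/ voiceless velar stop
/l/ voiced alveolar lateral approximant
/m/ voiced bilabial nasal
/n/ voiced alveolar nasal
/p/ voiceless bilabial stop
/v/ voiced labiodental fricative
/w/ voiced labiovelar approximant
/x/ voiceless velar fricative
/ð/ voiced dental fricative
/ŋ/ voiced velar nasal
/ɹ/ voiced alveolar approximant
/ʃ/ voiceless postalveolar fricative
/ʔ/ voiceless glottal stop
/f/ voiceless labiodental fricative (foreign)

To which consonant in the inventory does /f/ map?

/v/ is closest: same manner (fricative), place distance 0 (labiodental→labiodental), voicing differs (+1); total 1. Next closest is /ð/ at distance 2.

v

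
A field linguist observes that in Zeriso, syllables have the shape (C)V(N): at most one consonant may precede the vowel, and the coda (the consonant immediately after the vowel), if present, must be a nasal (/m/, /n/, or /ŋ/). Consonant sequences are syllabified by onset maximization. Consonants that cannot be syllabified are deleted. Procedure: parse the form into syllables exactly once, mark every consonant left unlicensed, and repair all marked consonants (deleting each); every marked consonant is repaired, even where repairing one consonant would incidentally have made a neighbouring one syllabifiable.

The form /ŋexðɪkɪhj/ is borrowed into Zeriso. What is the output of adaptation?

ŋeðɪkɪ

The consonants /x/, /h/, /j/ cannot be parsed into a legal (C)V(N) syllable (only a nasal (/m/, /n/, or /ŋ/) is licensed in coda position; onsets are limited to one consonant).
Deletion applies to /x/, /h/, /j/.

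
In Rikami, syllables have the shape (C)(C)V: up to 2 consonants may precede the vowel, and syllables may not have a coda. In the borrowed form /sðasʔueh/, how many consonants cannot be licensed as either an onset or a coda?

1

The consonants /h/ cannot be parsed into a legal (C)(C)V syllable (no codas are permitted; onsets may contain at most 2 consonants).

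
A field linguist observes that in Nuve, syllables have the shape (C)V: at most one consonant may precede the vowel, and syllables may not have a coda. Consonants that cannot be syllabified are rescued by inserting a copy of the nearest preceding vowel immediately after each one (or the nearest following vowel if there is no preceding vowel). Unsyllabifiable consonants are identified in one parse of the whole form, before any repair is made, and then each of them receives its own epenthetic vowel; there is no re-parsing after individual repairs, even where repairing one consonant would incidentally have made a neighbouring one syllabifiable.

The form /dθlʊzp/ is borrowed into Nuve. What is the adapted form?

dʊθʊlʊzʊpʊ

Under (C)V, the unsyllabifiable consonants are /d/, /θ/, /z/, /p/ (no codas are permitted; onsets are limited to one consonant).
Inserting the epenthetic vowel yields /d/ → /dʊ/, /θ/ → /θʊ/, /z/ → /zʊ/, /p/ → /pʊ/.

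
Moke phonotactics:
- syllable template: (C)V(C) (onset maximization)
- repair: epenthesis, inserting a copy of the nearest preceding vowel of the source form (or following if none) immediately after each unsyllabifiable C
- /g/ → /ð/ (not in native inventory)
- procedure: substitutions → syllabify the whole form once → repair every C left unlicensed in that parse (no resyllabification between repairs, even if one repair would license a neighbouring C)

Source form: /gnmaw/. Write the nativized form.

ðanamaw

Substitution: /g/ → /ð/, giving /ðnmaw/.
Under (C)V(C), the unsyllabifiable consonants are /ð/, /n/ (at most one coda consonant is licensed; onsets are limited to one consonant).
Inserting the epenthetic vowel yields /ð/ → /ða/, /n/ → /na/.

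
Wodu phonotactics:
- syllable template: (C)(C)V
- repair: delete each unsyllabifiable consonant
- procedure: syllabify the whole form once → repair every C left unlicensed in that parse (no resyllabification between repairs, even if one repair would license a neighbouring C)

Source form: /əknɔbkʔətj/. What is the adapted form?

Syllabifying with onset maximization leaves /b/, /t/, /j/ stranded (no codas are permitted; onsets may contain at most 2 consonants).
Deleting the stranded consonants removes /b/, /t/, /j/.

əknɔkʔə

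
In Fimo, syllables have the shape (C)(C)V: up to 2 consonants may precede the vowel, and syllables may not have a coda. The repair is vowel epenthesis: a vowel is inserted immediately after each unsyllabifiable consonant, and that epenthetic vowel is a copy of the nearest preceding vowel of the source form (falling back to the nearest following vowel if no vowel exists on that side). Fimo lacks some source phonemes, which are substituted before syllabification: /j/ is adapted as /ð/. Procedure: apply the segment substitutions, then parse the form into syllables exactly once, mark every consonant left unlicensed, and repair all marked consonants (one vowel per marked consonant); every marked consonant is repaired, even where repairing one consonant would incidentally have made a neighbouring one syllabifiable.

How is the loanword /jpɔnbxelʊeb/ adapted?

ðpɔnɔbxelʊebe

Substitution: /j/ → /ð/, giving /ðpɔnbxelʊeb/.
The consonants /n/, /b/ cannot be parsed into a legal (C)(C)V syllable (no codas are permitted; onsets may contain at most 2 consonants).
Each unlicensed consonant becomes the onset of a new syllable: /n/ → /nɔ/, /b/ → /be/.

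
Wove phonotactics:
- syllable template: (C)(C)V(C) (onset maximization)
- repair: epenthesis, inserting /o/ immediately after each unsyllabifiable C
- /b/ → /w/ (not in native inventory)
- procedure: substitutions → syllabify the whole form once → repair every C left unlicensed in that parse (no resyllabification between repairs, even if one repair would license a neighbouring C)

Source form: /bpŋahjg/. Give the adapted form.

Substitution: /b/ → /w/, giving /wpŋahjg/.
The consonants /w/, /j/, /g/ cannot be parsed into a legal (C)(C)V(C) syllable (at most one coda consonant is licensed; onsets may contain at most 2 consonants).
Inserting the epenthetic vowel yields /w/ → /wo/, /j/ → /jo/, /g/ → /go/.

wopŋahjogo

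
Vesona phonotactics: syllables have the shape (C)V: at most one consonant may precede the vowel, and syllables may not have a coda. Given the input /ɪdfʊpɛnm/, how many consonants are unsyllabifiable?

3

Syllabifying with onset maximization leaves /d/, /n/, /m/ stranded (no codas are permitted; onsets are limited to one consonant).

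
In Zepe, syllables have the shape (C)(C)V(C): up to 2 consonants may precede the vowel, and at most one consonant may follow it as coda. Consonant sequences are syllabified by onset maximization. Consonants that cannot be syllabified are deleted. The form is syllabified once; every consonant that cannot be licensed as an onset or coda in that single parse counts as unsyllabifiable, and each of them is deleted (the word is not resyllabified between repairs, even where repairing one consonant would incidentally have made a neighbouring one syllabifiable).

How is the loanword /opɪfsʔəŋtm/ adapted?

opɪfsʔəŋ

Under (C)(C)V(C), the unsyllabifiable consonants are /t/, /m/ (at most one coda consonant is licensed; onsets may contain at most 2 consonants).
Deleting the stranded consonants removes /t/, /m/.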